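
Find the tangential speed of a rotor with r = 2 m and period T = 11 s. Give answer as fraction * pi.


Given: radius r = 2 m, period T = 11 s
Using v = 2*pi*r / T
v = 2*pi*2 / 11
v = 4*pi / 11
v = 4/11*pi m/s

4/11*pi m/s


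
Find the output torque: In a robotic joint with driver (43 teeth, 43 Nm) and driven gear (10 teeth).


Given: N1 = 43, N2 = 10, T1 = 43 Nm
Using T2/T1 = N2/N1
T2 = T1 * N2 / N1
T2 = 43 * 10 / 43
T2 = 430 / 43
T2 = 10 Nm

10 Nm


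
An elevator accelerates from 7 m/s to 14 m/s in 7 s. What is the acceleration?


Given: initial velocity v0 = 7 m/s, final velocity v = 14 m/s, time t = 7 s
Using a = (v - v0) / t
a = (14 - 7) / 7
a = 7 / 7
a = 1 m/s^2

1 m/s^2


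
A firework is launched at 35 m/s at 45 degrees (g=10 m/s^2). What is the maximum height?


Given: v0 = 35 m/s, theta = 45 deg, g = 10 m/s^2
sin^2(45) = 1/2
Using H = v0^2 * sin^2(theta) / (2*g)
H = 35^2 * 1/2 / (2*10)
H = 1225 * 1/2 / 20
H = 1225/2 / 20
H = 245/8 m

245/8 m


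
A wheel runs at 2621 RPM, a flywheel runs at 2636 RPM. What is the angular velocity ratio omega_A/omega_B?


Given: RPM_A = 2621, RPM_B = 2636
omega = 2*pi*RPM/60, so omega_A/omega_B = RPM_A / RPM_B
omega_A/omega_B = 2621 / 2636
omega_A/omega_B = 2621/2636

2621/2636


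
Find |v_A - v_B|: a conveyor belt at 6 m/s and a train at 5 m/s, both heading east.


Given: v_A = 6 m/s east, v_B = 5 m/s east
Both move in the same direction; relative speed = |v_A - v_B|
|6 - 5| = |1|
= 1 m/s

1 m/s


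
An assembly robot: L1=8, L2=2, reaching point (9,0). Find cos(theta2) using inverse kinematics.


Given: L1 = 8, L2 = 2, target (x, y) = (9, 0)
Using cos(theta2) = (x^2 + y^2 - L1^2 - L2^2) / (2*L1*L2)
x^2 + y^2 = 9^2 + 0 = 81
L1^2 + L2^2 = 64 + 4 = 68
Numerator = 81 - 68 = 13
Denominator = 2*8*2 = 32
cos(theta2) = 13/32 = 13/32

13/32


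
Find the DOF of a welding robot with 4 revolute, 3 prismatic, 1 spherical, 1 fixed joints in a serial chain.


Given: serial robot with 4 revolute, 3 prismatic, 1 spherical, 1 fixed joints
DOF contribution per joint type: revolute=1, prismatic=1, spherical=3, fixed=0
DOF = 4*1 + 3*1 + 1*3 + 1*0
DOF = 10

10


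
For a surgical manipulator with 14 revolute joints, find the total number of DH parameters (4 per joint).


Given: 14 joints, 4 DH parameters per joint (d, theta, a, alpha)
Total DH parameters = number_of_joints * 4
Total = 14 * 4
Total = 56

56


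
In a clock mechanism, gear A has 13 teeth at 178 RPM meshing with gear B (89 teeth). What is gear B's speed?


Given: N1 = 13 teeth, w1 = 178 RPM, N2 = 89 teeth
Using N1*w1 = N2*w2
w2 = N1*w1 / N2
w2 = 13*178 / 89
w2 = 2314 / 89
w2 = 26 RPM

26 RPM


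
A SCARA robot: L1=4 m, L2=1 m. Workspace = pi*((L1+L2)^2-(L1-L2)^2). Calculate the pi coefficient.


Given: L1 = 4, L2 = 1
(L1+L2)^2 = (5)^2 = 25
(L1-L2)^2 = (3)^2 = 9
Difference = 25 - 9 = 16
This equals 4*L1*L2 = 4*4*1 = 16
Workspace area = 16*pi

16


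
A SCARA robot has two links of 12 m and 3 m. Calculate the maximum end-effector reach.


Given: L1 = 12 m, L2 = 3 m
For a 2-link planar arm, max reach = L1 + L2 (fully extended)
Max reach = 12 + 3
Max reach = 15 m

15 m


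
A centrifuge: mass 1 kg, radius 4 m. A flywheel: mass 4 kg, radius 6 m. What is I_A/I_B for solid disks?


Given: M1=1 kg, R1=4 m, M2=4 kg, R2=6 m
For a disk: I = (1/2)*M*R^2, so I_A/I_B = (M1*R1^2)/(M2*R2^2)
M1*R1^2 = 1*16 = 16
M2*R2^2 = 4*36 = 144
I_A/I_B = 16/144 = 1/9

1/9


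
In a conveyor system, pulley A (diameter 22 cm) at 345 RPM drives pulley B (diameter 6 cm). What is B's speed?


Given: D1 = 22 cm, w1 = 345 RPM, D2 = 6 cm
Using D1*w1 = D2*w2
w2 = D1*w1 / D2
w2 = 22*345 / 6
w2 = 7590 / 6
w2 = 1265 RPM

1265 RPM


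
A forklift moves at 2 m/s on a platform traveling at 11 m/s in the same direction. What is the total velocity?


Given: object velocity = 2 m/s, platform velocity = 11 m/s (same direction)
Using classical velocity addition: v_total = v_object + v_platform
v_total = 2 + 11
v_total = 13 m/s

13 m/s


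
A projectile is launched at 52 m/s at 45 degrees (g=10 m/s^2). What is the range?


Given: v0 = 52 m/s, theta = 45 deg, g = 10 m/s^2
sin(2*45) = sin(90) = 1
Using R = v0^2 * sin(2*theta) / g
R = 52^2 * 1 / 10
R = 2704 / 10
R = 1352/5 m

1352/5 m


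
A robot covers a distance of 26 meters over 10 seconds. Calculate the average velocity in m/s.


Given: distance d = 26 m, time t = 10 s
Using v = d / t
v = 26 / 10
v = 13/5 m/s

13/5 m/s


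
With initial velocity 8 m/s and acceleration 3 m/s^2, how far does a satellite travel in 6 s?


Given: v0 = 8 m/s, a = 3 m/s^2, t = 6 s
Using s = v0*t + (1/2)*a*t^2
s = 8*6 + (1/2)*3*6^2
s = 48 + (1/2)*108
s = 48 + 54
s = 102

102 m


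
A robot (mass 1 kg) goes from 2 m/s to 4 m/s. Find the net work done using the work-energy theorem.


Given: m = 1 kg, v0 = 2 m/s, v = 4 m/s
Using W = (1/2)*m*(v^2 - v0^2)
v^2 = 4^2 = 16
v0^2 = 2^2 = 4
v^2 - v0^2 = 16 - 4 = 12
W = (1/2)*1*12 = 6 J

6 J


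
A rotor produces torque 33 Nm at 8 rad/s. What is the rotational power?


Given: tau = 33 Nm, omega = 8 rad/s
Using P = tau * omega
P = 33 * 8
P = 264 W

264 W


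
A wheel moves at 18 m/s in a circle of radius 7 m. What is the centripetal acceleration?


Given: v = 18 m/s, r = 7 m
Using a_c = v^2 / r
a_c = 18^2 / 7
a_c = 324 / 7
a_c = 324/7 m/s^2

324/7 m/s^2


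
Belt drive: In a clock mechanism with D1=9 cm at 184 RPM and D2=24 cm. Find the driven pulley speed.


Given: D1 = 9 cm, w1 = 184 RPM, D2 = 24 cm
Using D1*w1 = D2*w2
w2 = D1*w1 / D2
w2 = 9*184 / 24
w2 = 1656 / 24
w2 = 69 RPM

69 RPM


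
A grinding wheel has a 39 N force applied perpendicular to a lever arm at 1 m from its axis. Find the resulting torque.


Given: F = 39 N, r = 1 m, angle = 90 deg (perpendicular)
Using tau = F * r * sin(90)
sin(90) = 1
tau = 39 * 1 * 1
tau = 39 Nm

39 Nm


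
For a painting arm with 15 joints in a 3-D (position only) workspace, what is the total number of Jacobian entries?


Given: task space dimension = 3, joints = 15
Jacobian is a 3 x 15 matrix
Total entries = rows * columns
Total = 3 * 15
Total = 45

45


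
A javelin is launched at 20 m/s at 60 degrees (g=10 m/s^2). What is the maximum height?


Given: v0 = 20 m/s, theta = 60 deg, g = 10 m/s^2
sin^2(60) = 3/4
Using H = v0^2 * sin^2(theta) / (2*g)
H = 20^2 * 3/4 / (2*10)
H = 400 * 3/4 / 20
H = 300 / 20
H = 15 m

15 m


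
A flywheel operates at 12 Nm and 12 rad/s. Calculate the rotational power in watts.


Given: tau = 12 Nm, omega = 12 rad/s
Using P = tau * omega
P = 12 * 12
P = 144 W

144 W


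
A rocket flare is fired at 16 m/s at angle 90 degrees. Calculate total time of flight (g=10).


Given: v0 = 16 m/s, theta = 90 deg, g = 10 m/s^2
sin(90) = 1
Using T = 2*v0*sin(theta) / g
T = 2*16*1 / 10
T = 32 / 10
T = 16/5 s

16/5 s


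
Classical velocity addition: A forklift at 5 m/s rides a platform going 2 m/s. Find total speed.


Given: object velocity = 5 m/s, platform velocity = 2 m/s (same direction)
Using classical velocity addition: v_total = v_object + v_platform
v_total = 5 + 2
v_total = 7 m/s

7 m/s


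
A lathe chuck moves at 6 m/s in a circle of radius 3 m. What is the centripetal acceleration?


Given: v = 6 m/s, r = 3 m
Using a_c = v^2 / r
a_c = 6^2 / 3
a_c = 36 / 3
a_c = 12 m/s^2

12 m/s^2


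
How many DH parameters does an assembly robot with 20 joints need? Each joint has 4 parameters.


Given: 20 joints, 4 DH parameters per joint (d, theta, a, alpha)
Total DH parameters = number_of_joints * 4
Total = 20 * 4
Total = 80

80


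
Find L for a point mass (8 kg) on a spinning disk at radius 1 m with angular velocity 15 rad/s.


Given: m = 8 kg, r = 1 m, omega = 15 rad/s
For a point mass: I = m*r^2
I = 8*1^2 = 8*1 = 8
L = I*omega = 8*15
L = 120 kg*m^2/s

120 kg*m^2/s


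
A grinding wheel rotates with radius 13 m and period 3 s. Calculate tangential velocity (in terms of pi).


Given: radius r = 13 m, period T = 3 s
Using v = 2*pi*r / T
v = 2*pi*13 / 3
v = 26*pi / 3
v = 26/3*pi m/s

26/3*pi m/s


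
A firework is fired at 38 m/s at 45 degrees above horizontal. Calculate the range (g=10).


Given: v0 = 38 m/s, theta = 45 deg, g = 10 m/s^2
sin(2*45) = sin(90) = 1
Using R = v0^2 * sin(2*theta) / g
R = 38^2 * 1 / 10
R = 1444 / 10
R = 722/5 m

722/5 m


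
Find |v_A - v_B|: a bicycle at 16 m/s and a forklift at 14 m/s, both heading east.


Given: v_A = 16 m/s east, v_B = 14 m/s east
Both move in the same direction; relative speed = |v_A - v_B|
|16 - 14| = |2|
= 2 m/s

2 m/s


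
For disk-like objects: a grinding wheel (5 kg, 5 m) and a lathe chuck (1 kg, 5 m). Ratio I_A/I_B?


Given: M1=5 kg, R1=5 m, M2=1 kg, R2=5 m
For a disk: I = (1/2)*M*R^2, so I_A/I_B = (M1*R1^2)/(M2*R2^2)
M1*R1^2 = 5*25 = 125
M2*R2^2 = 1*25 = 25
I_A/I_B = 125/25 = 5

5


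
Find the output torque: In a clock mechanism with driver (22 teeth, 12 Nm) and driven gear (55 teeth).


Given: N1 = 22, N2 = 55, T1 = 12 Nm
Using T2/T1 = N2/N1
T2 = T1 * N2 / N1
T2 = 12 * 55 / 22
T2 = 660 / 22
T2 = 30 Nm

30 Nm


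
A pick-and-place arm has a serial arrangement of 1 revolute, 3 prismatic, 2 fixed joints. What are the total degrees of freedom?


Given: serial robot with 1 revolute, 3 prismatic, 2 fixed joints
DOF contribution per joint type: revolute=1, prismatic=1, spherical=3, fixed=0
DOF = 1*1 + 3*1 + 2*0
DOF = 4

4


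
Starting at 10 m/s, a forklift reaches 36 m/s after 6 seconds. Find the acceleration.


Given: initial velocity v0 = 10 m/s, final velocity v = 36 m/s, time t = 6 s
Using a = (v - v0) / t
a = (36 - 10) / 6
a = 26 / 6
a = 13/3 m/s^2

13/3 m/s^2


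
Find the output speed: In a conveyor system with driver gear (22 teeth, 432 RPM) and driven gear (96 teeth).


Given: N1 = 22 teeth, w1 = 432 RPM, N2 = 96 teeth
Using N1*w1 = N2*w2
w2 = N1*w1 / N2
w2 = 22*432 / 96
w2 = 9504 / 96
w2 = 99 RPM

99 RPM


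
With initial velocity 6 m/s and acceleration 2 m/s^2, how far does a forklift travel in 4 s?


Given: v0 = 6 m/s, a = 2 m/s^2, t = 4 s
Using s = v0*t + (1/2)*a*t^2
s = 6*4 + (1/2)*2*4^2
s = 24 + (1/2)*32
s = 24 + 16
s = 40

40 m


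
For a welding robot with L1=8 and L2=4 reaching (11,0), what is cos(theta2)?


Given: L1 = 8, L2 = 4, target (x, y) = (11, 0)
Using cos(theta2) = (x^2 + y^2 - L1^2 - L2^2) / (2*L1*L2)
x^2 + y^2 = 11^2 + 0 = 121
L1^2 + L2^2 = 64 + 16 = 80
Numerator = 121 - 80 = 41
Denominator = 2*8*4 = 64
cos(theta2) = 41/64 = 41/64

41/64


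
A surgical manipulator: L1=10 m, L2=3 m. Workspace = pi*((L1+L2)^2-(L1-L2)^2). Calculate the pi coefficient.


Given: L1 = 10, L2 = 3
(L1+L2)^2 = (13)^2 = 169
(L1-L2)^2 = (7)^2 = 49
Difference = 169 - 49 = 120
This equals 4*L1*L2 = 4*10*3 = 120
Workspace area = 120*pi

120


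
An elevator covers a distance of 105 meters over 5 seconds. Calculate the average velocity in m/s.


Given: distance d = 105 m, time t = 5 s
Using v = d / t
v = 105 / 5
v = 21 m/s

21 m/s


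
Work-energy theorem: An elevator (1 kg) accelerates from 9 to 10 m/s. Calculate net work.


Given: m = 1 kg, v0 = 9 m/s, v = 10 m/s
Using W = (1/2)*m*(v^2 - v0^2)
v^2 = 10^2 = 100
v0^2 = 9^2 = 81
v^2 - v0^2 = 100 - 81 = 19
W = (1/2)*1*19 = 19/2 J

19/2 J


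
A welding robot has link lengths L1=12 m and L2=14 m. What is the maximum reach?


Given: L1 = 12 m, L2 = 14 m
For a 2-link planar arm, max reach = L1 + L2 (fully extended)
Max reach = 12 + 14
Max reach = 26 m

26 m


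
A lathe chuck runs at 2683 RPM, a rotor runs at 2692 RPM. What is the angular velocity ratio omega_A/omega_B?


Given: RPM_A = 2683, RPM_B = 2692
omega = 2*pi*RPM/60, so omega_A/omega_B = RPM_A / RPM_B
omega_A/omega_B = 2683 / 2692
omega_A/omega_B = 2683/2692

2683/2692


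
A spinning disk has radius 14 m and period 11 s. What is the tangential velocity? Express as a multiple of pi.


Given: radius r = 14 m, period T = 11 s
Using v = 2*pi*r / T
v = 2*pi*14 / 11
v = 28*pi / 11
v = 28/11*pi m/s

28/11*pi m/s


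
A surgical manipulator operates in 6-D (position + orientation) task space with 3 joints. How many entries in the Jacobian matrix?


Given: task space dimension = 6, joints = 3
Jacobian is a 6 x 3 matrix
Total entries = rows * columns
Total = 6 * 3
Total = 18

18


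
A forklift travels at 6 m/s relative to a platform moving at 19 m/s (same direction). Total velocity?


Given: object velocity = 6 m/s, platform velocity = 19 m/s (same direction)
Using classical velocity addition: v_total = v_object + v_platform
v_total = 6 + 19
v_total = 25 m/s

25 m/s


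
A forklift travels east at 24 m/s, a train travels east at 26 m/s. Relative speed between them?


Given: v_A = 24 m/s east, v_B = 26 m/s east
Both move in the same direction; relative speed = |v_A - v_B|
|24 - 26| = |-2|
= 2 m/s

2 m/s


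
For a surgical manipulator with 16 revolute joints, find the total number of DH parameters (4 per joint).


Given: 16 joints, 4 DH parameters per joint (d, theta, a, alpha)
Total DH parameters = number_of_joints * 4
Total = 16 * 4
Total = 64

64


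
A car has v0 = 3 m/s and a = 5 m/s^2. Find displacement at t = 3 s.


Given: v0 = 3 m/s, a = 5 m/s^2, t = 3 s
Using s = v0*t + (1/2)*a*t^2
s = 3*3 + (1/2)*5*3^2
s = 9 + (1/2)*45
s = 9 + 45/2
s = 63/2

63/2 m


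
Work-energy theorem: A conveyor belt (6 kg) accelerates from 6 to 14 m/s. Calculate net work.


Given: m = 6 kg, v0 = 6 m/s, v = 14 m/s
Using W = (1/2)*m*(v^2 - v0^2)
v^2 = 14^2 = 196
v0^2 = 6^2 = 36
v^2 - v0^2 = 196 - 36 = 160
W = (1/2)*6*160 = 480 J

480 J


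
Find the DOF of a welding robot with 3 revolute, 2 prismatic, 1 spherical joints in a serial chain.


Given: serial robot with 3 revolute, 2 prismatic, 1 spherical joints
DOF contribution per joint type: revolute=1, prismatic=1, spherical=3, fixed=0
DOF = 3*1 + 2*1 + 1*3
DOF = 8

8


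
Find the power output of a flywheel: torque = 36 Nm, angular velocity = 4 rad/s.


Given: tau = 36 Nm, omega = 4 rad/s
Using P = tau * omega
P = 36 * 4
P = 144 W

144 W


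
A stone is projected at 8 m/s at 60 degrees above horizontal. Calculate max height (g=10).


Given: v0 = 8 m/s, theta = 60 deg, g = 10 m/s^2
sin^2(60) = 3/4
Using H = v0^2 * sin^2(theta) / (2*g)
H = 8^2 * 3/4 / (2*10)
H = 64 * 3/4 / 20
H = 48 / 20
H = 12/5 m

12/5 m


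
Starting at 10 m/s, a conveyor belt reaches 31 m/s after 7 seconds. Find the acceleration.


Given: initial velocity v0 = 10 m/s, final velocity v = 31 m/s, time t = 7 s
Using a = (v - v0) / t
a = (31 - 10) / 7
a = 21 / 7
a = 3 m/s^2

3 m/s^2


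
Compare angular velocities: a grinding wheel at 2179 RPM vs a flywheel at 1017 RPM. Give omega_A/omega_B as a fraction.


Given: RPM_A = 2179, RPM_B = 1017
omega = 2*pi*RPM/60, so omega_A/omega_B = RPM_A / RPM_B
omega_A/omega_B = 2179 / 1017
omega_A/omega_B = 2179/1017

2179/1017


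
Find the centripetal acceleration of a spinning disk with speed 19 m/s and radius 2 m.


Given: v = 19 m/s, r = 2 m
Using a_c = v^2 / r
a_c = 19^2 / 2
a_c = 361 / 2
a_c = 361/2 m/s^2

361/2 m/s^2


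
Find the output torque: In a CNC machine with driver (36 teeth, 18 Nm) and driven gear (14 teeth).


Given: N1 = 36, N2 = 14, T1 = 18 Nm
Using T2/T1 = N2/N1
T2 = T1 * N2 / N1
T2 = 18 * 14 / 36
T2 = 252 / 36
T2 = 7 Nm

7 Nm


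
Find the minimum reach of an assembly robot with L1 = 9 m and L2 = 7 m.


Given: L1 = 9 m, L2 = 7 m
For a 2-link planar arm, min reach = |L1 - L2| (second link folded back)
Min reach = |9 - 7|
Min reach = 2 m

2 m


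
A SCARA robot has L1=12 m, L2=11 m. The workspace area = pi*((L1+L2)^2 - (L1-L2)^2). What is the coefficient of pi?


Given: L1 = 12, L2 = 11
(L1+L2)^2 = (23)^2 = 529
(L1-L2)^2 = (1)^2 = 1
Difference = 529 - 1 = 528
This equals 4*L1*L2 = 4*12*11 = 528
Workspace area = 528*pi

528


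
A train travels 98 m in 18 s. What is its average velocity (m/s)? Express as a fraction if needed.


Given: distance d = 98 m, time t = 18 s
Using v = d / t
v = 98 / 18
v = 49/9 m/s

49/9 m/s


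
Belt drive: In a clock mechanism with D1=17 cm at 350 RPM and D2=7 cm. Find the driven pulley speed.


Given: D1 = 17 cm, w1 = 350 RPM, D2 = 7 cm
Using D1*w1 = D2*w2
w2 = D1*w1 / D2
w2 = 17*350 / 7
w2 = 5950 / 7
w2 = 850 RPM

850 RPM


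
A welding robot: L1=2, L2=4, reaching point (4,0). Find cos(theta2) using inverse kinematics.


Given: L1 = 2, L2 = 4, target (x, y) = (4, 0)
Using cos(theta2) = (x^2 + y^2 - L1^2 - L2^2) / (2*L1*L2)
x^2 + y^2 = 4^2 + 0 = 16
L1^2 + L2^2 = 4 + 16 = 20
Numerator = 16 - 20 = -4
Denominator = 2*2*4 = 16
cos(theta2) = -4/16 = -1/4

-1/4


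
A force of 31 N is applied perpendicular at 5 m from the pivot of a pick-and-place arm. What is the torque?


Given: F = 31 N, r = 5 m, angle = 90 deg (perpendicular)
Using tau = F * r * sin(90)
sin(90) = 1
tau = 31 * 5 * 1
tau = 155 Nm

155 Nm


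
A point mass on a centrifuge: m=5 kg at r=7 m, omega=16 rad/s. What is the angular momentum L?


Given: m = 5 kg, r = 7 m, omega = 16 rad/s
For a point mass: I = m*r^2
I = 5*7^2 = 5*49 = 245
L = I*omega = 245*16
L = 3920 kg*m^2/s

3920 kg*m^2/s


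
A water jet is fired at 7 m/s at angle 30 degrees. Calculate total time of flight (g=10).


Given: v0 = 7 m/s, theta = 30 deg, g = 10 m/s^2
sin(30) = 1/2
Using T = 2*v0*sin(theta) / g
T = 2*7*1/2 / 10
T = 7 / 10
T = 7/10 s

7/10 s


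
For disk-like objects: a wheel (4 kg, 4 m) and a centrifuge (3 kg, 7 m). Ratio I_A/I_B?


Given: M1=4 kg, R1=4 m, M2=3 kg, R2=7 m
For a disk: I = (1/2)*M*R^2, so I_A/I_B = (M1*R1^2)/(M2*R2^2)
M1*R1^2 = 4*16 = 64
M2*R2^2 = 3*49 = 147
I_A/I_B = 64/147 = 64/147

64/147


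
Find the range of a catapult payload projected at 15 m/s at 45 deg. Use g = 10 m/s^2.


Given: v0 = 15 m/s, theta = 45 deg, g = 10 m/s^2
sin(2*45) = sin(90) = 1
Using R = v0^2 * sin(2*theta) / g
R = 15^2 * 1 / 10
R = 225 / 10
R = 45/2 m

45/2 m


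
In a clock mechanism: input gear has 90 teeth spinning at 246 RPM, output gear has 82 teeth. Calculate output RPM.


Given: N1 = 90 teeth, w1 = 246 RPM, N2 = 82 teeth
Using N1*w1 = N2*w2
w2 = N1*w1 / N2
w2 = 90*246 / 82
w2 = 22140 / 82
w2 = 270 RPM

270 RPM


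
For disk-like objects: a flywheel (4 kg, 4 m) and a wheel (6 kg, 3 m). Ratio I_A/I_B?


Given: M1=4 kg, R1=4 m, M2=6 kg, R2=3 m
For a disk: I = (1/2)*M*R^2, so I_A/I_B = (M1*R1^2)/(M2*R2^2)
M1*R1^2 = 4*16 = 64
M2*R2^2 = 6*9 = 54
I_A/I_B = 64/54 = 32/27

32/27


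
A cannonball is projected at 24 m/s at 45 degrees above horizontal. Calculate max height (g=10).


Given: v0 = 24 m/s, theta = 45 deg, g = 10 m/s^2
sin^2(45) = 1/2
Using H = v0^2 * sin^2(theta) / (2*g)
H = 24^2 * 1/2 / (2*10)
H = 576 * 1/2 / 20
H = 288 / 20
H = 72/5 m

72/5 m


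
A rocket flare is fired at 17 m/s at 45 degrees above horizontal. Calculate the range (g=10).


Given: v0 = 17 m/s, theta = 45 deg, g = 10 m/s^2
sin(2*45) = sin(90) = 1
Using R = v0^2 * sin(2*theta) / g
R = 17^2 * 1 / 10
R = 289 / 10
R = 289/10 m

289/10 m


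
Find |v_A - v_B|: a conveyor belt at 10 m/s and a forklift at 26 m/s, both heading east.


Given: v_A = 10 m/s east, v_B = 26 m/s east
Both move in the same direction; relative speed = |v_A - v_B|
|10 - 26| = |-16|
= 16 m/s

16 m/s


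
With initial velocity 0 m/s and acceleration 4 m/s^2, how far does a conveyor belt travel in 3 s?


Given: v0 = 0 m/s, a = 4 m/s^2, t = 3 s
Using s = v0*t + (1/2)*a*t^2
s = 0*3 + (1/2)*4*3^2
s = 0 + (1/2)*36
s = 0 + 18
s = 18

18 m


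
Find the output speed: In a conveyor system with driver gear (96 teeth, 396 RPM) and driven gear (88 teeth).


Given: N1 = 96 teeth, w1 = 396 RPM, N2 = 88 teeth
Using N1*w1 = N2*w2
w2 = N1*w1 / N2
w2 = 96*396 / 88
w2 = 38016 / 88
w2 = 432 RPM

432 RPM


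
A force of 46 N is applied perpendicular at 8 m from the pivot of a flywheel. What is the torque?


Given: F = 46 N, r = 8 m, angle = 90 deg (perpendicular)
Using tau = F * r * sin(90)
sin(90) = 1
tau = 46 * 8 * 1
tau = 368 Nm

368 Nm


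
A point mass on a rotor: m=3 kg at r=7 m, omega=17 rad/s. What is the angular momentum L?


Given: m = 3 kg, r = 7 m, omega = 17 rad/s
For a point mass: I = m*r^2
I = 3*7^2 = 3*49 = 147
L = I*omega = 147*17
L = 2499 kg*m^2/s

2499 kg*m^2/s


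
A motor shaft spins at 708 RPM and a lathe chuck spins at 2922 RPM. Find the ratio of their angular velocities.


Given: RPM_A = 708, RPM_B = 2922
omega = 2*pi*RPM/60, so omega_A/omega_B = RPM_A / RPM_B
omega_A/omega_B = 708 / 2922
omega_A/omega_B = 118/487

118/487


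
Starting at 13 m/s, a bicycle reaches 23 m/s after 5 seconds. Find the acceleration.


Given: initial velocity v0 = 13 m/s, final velocity v = 23 m/s, time t = 5 s
Using a = (v - v0) / t
a = (23 - 13) / 5
a = 10 / 5
a = 2 m/s^2

2 m/s^2


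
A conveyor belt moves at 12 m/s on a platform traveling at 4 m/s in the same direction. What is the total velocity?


Given: object velocity = 12 m/s, platform velocity = 4 m/s (same direction)
Using classical velocity addition: v_total = v_object + v_platform
v_total = 12 + 4
v_total = 16 m/s

16 m/s


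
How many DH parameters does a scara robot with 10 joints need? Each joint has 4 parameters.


Given: 10 joints, 4 DH parameters per joint (d, theta, a, alpha)
Total DH parameters = number_of_joints * 4
Total = 10 * 4
Total = 40

40


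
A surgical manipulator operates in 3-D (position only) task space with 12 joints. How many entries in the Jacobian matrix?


Given: task space dimension = 3, joints = 12
Jacobian is a 3 x 12 matrix
Total entries = rows * columns
Total = 3 * 12
Total = 36

36


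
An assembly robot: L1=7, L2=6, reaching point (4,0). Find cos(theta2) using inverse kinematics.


Given: L1 = 7, L2 = 6, target (x, y) = (4, 0)
Using cos(theta2) = (x^2 + y^2 - L1^2 - L2^2) / (2*L1*L2)
x^2 + y^2 = 4^2 + 0 = 16
L1^2 + L2^2 = 49 + 36 = 85
Numerator = 16 - 85 = -69
Denominator = 2*7*6 = 84
cos(theta2) = -69/84 = -23/28

-23/28


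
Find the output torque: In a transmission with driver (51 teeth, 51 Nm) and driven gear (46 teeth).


Given: N1 = 51, N2 = 46, T1 = 51 Nm
Using T2/T1 = N2/N1
T2 = T1 * N2 / N1
T2 = 51 * 46 / 51
T2 = 2346 / 51
T2 = 46 Nm

46 Nm


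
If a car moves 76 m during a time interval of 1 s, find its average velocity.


Given: distance d = 76 m, time t = 1 s
Using v = d / t
v = 76 / 1
v = 76 m/s

76 m/s


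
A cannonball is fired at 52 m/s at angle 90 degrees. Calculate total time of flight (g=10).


Given: v0 = 52 m/s, theta = 90 deg, g = 10 m/s^2
sin(90) = 1
Using T = 2*v0*sin(theta) / g
T = 2*52*1 / 10
T = 104 / 10
T = 52/5 s

52/5 s


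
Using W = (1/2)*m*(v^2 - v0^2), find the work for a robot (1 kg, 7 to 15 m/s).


Given: m = 1 kg, v0 = 7 m/s, v = 15 m/s
Using W = (1/2)*m*(v^2 - v0^2)
v^2 = 15^2 = 225
v0^2 = 7^2 = 49
v^2 - v0^2 = 225 - 49 = 176
W = (1/2)*1*176 = 88 J

88 J


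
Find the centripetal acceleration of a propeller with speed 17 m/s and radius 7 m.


Given: v = 17 m/s, r = 7 m
Using a_c = v^2 / r
a_c = 17^2 / 7
a_c = 289 / 7
a_c = 289/7 m/s^2

289/7 m/s^2


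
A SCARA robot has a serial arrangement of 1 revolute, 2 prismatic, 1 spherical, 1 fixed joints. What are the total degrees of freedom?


Given: serial robot with 1 revolute, 2 prismatic, 1 spherical, 1 fixed joints
DOF contribution per joint type: revolute=1, prismatic=1, spherical=3, fixed=0
DOF = 1*1 + 2*1 + 1*3 + 1*0
DOF = 6

6


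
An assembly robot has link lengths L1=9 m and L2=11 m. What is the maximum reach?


Given: L1 = 9 m, L2 = 11 m
For a 2-link planar arm, max reach = L1 + L2 (fully extended)
Max reach = 9 + 11
Max reach = 20 m

20 m


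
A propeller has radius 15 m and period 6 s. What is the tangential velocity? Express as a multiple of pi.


Given: radius r = 15 m, period T = 6 s
Using v = 2*pi*r / T
v = 2*pi*15 / 6
v = 30*pi / 6
v = 5*pi m/s

5*pi m/s


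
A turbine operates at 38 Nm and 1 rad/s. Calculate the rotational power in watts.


Given: tau = 38 Nm, omega = 1 rad/s
Using P = tau * omega
P = 38 * 1
P = 38 W

38 W


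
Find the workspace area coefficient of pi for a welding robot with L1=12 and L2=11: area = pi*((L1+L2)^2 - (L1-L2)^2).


Given: L1 = 12, L2 = 11
(L1+L2)^2 = (23)^2 = 529
(L1-L2)^2 = (1)^2 = 1
Difference = 529 - 1 = 528
This equals 4*L1*L2 = 4*12*11 = 528
Workspace area = 528*pi

528


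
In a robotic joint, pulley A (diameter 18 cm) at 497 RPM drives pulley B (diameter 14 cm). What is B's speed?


Given: D1 = 18 cm, w1 = 497 RPM, D2 = 14 cm
Using D1*w1 = D2*w2
w2 = D1*w1 / D2
w2 = 18*497 / 14
w2 = 8946 / 14
w2 = 639 RPM

639 RPM


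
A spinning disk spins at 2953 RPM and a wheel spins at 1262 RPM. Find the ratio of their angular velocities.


Given: RPM_A = 2953, RPM_B = 1262
omega = 2*pi*RPM/60, so omega_A/omega_B = RPM_A / RPM_B
omega_A/omega_B = 2953 / 1262
omega_A/omega_B = 2953/1262

2953/1262


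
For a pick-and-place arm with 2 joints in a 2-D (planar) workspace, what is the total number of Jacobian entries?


Given: task space dimension = 2, joints = 2
Jacobian is a 2 x 2 matrix
Total entries = rows * columns
Total = 2 * 2
Total = 4

4


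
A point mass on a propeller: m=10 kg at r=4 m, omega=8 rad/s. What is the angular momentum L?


Given: m = 10 kg, r = 4 m, omega = 8 rad/s
For a point mass: I = m*r^2
I = 10*4^2 = 10*16 = 160
L = I*omega = 160*8
L = 1280 kg*m^2/s

1280 kg*m^2/s


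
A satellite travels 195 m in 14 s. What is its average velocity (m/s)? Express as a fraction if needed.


Given: distance d = 195 m, time t = 14 s
Using v = d / t
v = 195 / 14
v = 195/14 m/s

195/14 m/s


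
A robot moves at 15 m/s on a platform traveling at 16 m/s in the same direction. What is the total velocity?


Given: object velocity = 15 m/s, platform velocity = 16 m/s (same direction)
Using classical velocity addition: v_total = v_object + v_platform
v_total = 15 + 16
v_total = 31 m/s

31 m/s


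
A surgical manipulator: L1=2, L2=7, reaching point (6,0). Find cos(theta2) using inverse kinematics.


Given: L1 = 2, L2 = 7, target (x, y) = (6, 0)
Using cos(theta2) = (x^2 + y^2 - L1^2 - L2^2) / (2*L1*L2)
x^2 + y^2 = 6^2 + 0 = 36
L1^2 + L2^2 = 4 + 49 = 53
Numerator = 36 - 53 = -17
Denominator = 2*2*7 = 28
cos(theta2) = -17/28 = -17/28

-17/28


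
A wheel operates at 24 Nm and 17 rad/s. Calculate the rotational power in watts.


Given: tau = 24 Nm, omega = 17 rad/s
Using P = tau * omega
P = 24 * 17
P = 408 W

408 W


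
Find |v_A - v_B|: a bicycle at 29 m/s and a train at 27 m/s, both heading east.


Given: v_A = 29 m/s east, v_B = 27 m/s east
Both move in the same direction; relative speed = |v_A - v_B|
|29 - 27| = |2|
= 2 m/s

2 m/s


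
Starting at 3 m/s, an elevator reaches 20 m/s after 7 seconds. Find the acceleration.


Given: initial velocity v0 = 3 m/s, final velocity v = 20 m/s, time t = 7 s
Using a = (v - v0) / t
a = (20 - 3) / 7
a = 17 / 7
a = 17/7 m/s^2

17/7 m/s^2


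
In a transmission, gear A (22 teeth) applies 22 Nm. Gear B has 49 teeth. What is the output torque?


Given: N1 = 22, N2 = 49, T1 = 22 Nm
Using T2/T1 = N2/N1
T2 = T1 * N2 / N1
T2 = 22 * 49 / 22
T2 = 1078 / 22
T2 = 49 Nm

49 Nm


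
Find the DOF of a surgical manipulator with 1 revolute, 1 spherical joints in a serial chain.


Given: serial robot with 1 revolute, 1 spherical joints
DOF contribution per joint type: revolute=1, prismatic=1, spherical=3, fixed=0
DOF = 1*1 + 1*3
DOF = 4

4


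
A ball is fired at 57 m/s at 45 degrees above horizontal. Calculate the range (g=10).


Given: v0 = 57 m/s, theta = 45 deg, g = 10 m/s^2
sin(2*45) = sin(90) = 1
Using R = v0^2 * sin(2*theta) / g
R = 57^2 * 1 / 10
R = 3249 / 10
R = 3249/10 m

3249/10 m


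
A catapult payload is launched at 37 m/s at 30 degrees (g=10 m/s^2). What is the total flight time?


Given: v0 = 37 m/s, theta = 30 deg, g = 10 m/s^2
sin(30) = 1/2
Using T = 2*v0*sin(theta) / g
T = 2*37*1/2 / 10
T = 37 / 10
T = 37/10 s

37/10 s


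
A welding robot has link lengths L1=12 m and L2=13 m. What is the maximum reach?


Given: L1 = 12 m, L2 = 13 m
For a 2-link planar arm, max reach = L1 + L2 (fully extended)
Max reach = 12 + 13
Max reach = 25 m

25 m


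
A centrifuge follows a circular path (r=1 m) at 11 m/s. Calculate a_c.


Given: v = 11 m/s, r = 1 m
Using a_c = v^2 / r
a_c = 11^2 / 1
a_c = 121 / 1
a_c = 121 m/s^2

121 m/s^2


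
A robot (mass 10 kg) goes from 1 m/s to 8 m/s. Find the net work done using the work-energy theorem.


Given: m = 10 kg, v0 = 1 m/s, v = 8 m/s
Using W = (1/2)*m*(v^2 - v0^2)
v^2 = 8^2 = 64
v0^2 = 1^2 = 1
v^2 - v0^2 = 64 - 1 = 63
W = (1/2)*10*63 = 315 J

315 J


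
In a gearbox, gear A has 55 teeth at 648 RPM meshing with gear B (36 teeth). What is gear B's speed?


Given: N1 = 55 teeth, w1 = 648 RPM, N2 = 36 teeth
Using N1*w1 = N2*w2
w2 = N1*w1 / N2
w2 = 55*648 / 36
w2 = 35640 / 36
w2 = 990 RPM

990 RPM


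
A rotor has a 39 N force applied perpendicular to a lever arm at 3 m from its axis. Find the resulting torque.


Given: F = 39 N, r = 3 m, angle = 90 deg (perpendicular)
Using tau = F * r * sin(90)
sin(90) = 1
tau = 39 * 3 * 1
tau = 117 Nm

117 Nm


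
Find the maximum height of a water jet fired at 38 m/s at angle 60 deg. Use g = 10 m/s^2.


Given: v0 = 38 m/s, theta = 60 deg, g = 10 m/s^2
sin^2(60) = 3/4
Using H = v0^2 * sin^2(theta) / (2*g)
H = 38^2 * 3/4 / (2*10)
H = 1444 * 3/4 / 20
H = 1083 / 20
H = 1083/20 m

1083/20 m


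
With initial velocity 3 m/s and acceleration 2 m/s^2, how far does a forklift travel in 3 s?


Given: v0 = 3 m/s, a = 2 m/s^2, t = 3 s
Using s = v0*t + (1/2)*a*t^2
s = 3*3 + (1/2)*2*3^2
s = 9 + (1/2)*18
s = 9 + 9
s = 18

18 m


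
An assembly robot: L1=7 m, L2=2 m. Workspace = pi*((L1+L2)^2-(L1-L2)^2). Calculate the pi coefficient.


Given: L1 = 7, L2 = 2
(L1+L2)^2 = (9)^2 = 81
(L1-L2)^2 = (5)^2 = 25
Difference = 81 - 25 = 56
This equals 4*L1*L2 = 4*7*2 = 56
Workspace area = 56*pi

56


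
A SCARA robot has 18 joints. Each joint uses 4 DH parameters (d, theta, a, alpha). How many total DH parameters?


Given: 18 joints, 4 DH parameters per joint (d, theta, a, alpha)
Total DH parameters = number_of_joints * 4
Total = 18 * 4
Total = 72

72


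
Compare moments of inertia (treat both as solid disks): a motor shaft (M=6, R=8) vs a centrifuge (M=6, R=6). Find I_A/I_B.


Given: M1=6 kg, R1=8 m, M2=6 kg, R2=6 m
For a disk: I = (1/2)*M*R^2, so I_A/I_B = (M1*R1^2)/(M2*R2^2)
M1*R1^2 = 6*64 = 384
M2*R2^2 = 6*36 = 216
I_A/I_B = 384/216 = 16/9

16/9


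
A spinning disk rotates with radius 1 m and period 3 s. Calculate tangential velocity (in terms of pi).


Given: radius r = 1 m, period T = 3 s
Using v = 2*pi*r / T
v = 2*pi*1 / 3
v = 2*pi / 3
v = 2/3*pi m/s

2/3*pi m/s


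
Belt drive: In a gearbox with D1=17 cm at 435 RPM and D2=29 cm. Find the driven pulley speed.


Given: D1 = 17 cm, w1 = 435 RPM, D2 = 29 cm
Using D1*w1 = D2*w2
w2 = D1*w1 / D2
w2 = 17*435 / 29
w2 = 7395 / 29
w2 = 255 RPM

255 RPM


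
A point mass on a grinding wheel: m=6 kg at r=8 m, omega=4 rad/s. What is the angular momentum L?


Given: m = 6 kg, r = 8 m, omega = 4 rad/s
For a point mass: I = m*r^2
I = 6*8^2 = 6*64 = 384
L = I*omega = 384*4
L = 1536 kg*m^2/s

1536 kg*m^2/s


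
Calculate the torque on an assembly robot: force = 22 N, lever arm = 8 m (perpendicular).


Given: F = 22 N, r = 8 m, angle = 90 deg (perpendicular)
Using tau = F * r * sin(90)
sin(90) = 1
tau = 22 * 8 * 1
tau = 176 Nm

176 Nm


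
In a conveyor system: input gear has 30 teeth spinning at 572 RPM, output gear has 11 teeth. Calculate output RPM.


Given: N1 = 30 teeth, w1 = 572 RPM, N2 = 11 teeth
Using N1*w1 = N2*w2
w2 = N1*w1 / N2
w2 = 30*572 / 11
w2 = 17160 / 11
w2 = 1560 RPM

1560 RPM


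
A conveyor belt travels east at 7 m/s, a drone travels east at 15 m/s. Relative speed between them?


Given: v_A = 7 m/s east, v_B = 15 m/s east
Both move in the same direction; relative speed = |v_A - v_B|
|7 - 15| = |-8|
= 8 m/s

8 m/s


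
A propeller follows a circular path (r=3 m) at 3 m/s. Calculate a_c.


Given: v = 3 m/s, r = 3 m
Using a_c = v^2 / r
a_c = 3^2 / 3
a_c = 9 / 3
a_c = 3 m/s^2

3 m/s^2


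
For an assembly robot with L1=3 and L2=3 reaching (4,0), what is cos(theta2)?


Given: L1 = 3, L2 = 3, target (x, y) = (4, 0)
Using cos(theta2) = (x^2 + y^2 - L1^2 - L2^2) / (2*L1*L2)
x^2 + y^2 = 4^2 + 0 = 16
L1^2 + L2^2 = 9 + 9 = 18
Numerator = 16 - 18 = -2
Denominator = 2*3*3 = 18
cos(theta2) = -2/18 = -1/9

-1/9


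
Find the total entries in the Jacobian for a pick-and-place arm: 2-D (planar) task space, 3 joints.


Given: task space dimension = 2, joints = 3
Jacobian is a 2 x 3 matrix
Total entries = rows * columns
Total = 2 * 3
Total = 6

6


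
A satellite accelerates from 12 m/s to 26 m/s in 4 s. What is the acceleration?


Given: initial velocity v0 = 12 m/s, final velocity v = 26 m/s, time t = 4 s
Using a = (v - v0) / t
a = (26 - 12) / 4
a = 14 / 4
a = 7/2 m/s^2

7/2 m/s^2


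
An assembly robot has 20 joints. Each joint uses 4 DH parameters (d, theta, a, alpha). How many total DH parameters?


Given: 20 joints, 4 DH parameters per joint (d, theta, a, alpha)
Total DH parameters = number_of_joints * 4
Total = 20 * 4
Total = 80

80


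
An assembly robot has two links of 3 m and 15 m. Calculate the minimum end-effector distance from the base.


Given: L1 = 3 m, L2 = 15 m
For a 2-link planar arm, min reach = |L1 - L2| (second link folded back)
Min reach = |3 - 15|
Min reach = 12 m

12 m


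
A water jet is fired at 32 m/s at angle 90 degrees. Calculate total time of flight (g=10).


Given: v0 = 32 m/s, theta = 90 deg, g = 10 m/s^2
sin(90) = 1
Using T = 2*v0*sin(theta) / g
T = 2*32*1 / 10
T = 64 / 10
T = 32/5 s

32/5 s


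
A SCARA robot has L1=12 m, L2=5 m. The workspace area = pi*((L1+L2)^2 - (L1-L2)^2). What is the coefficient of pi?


Given: L1 = 12, L2 = 5
(L1+L2)^2 = (17)^2 = 289
(L1-L2)^2 = (7)^2 = 49
Difference = 289 - 49 = 240
This equals 4*L1*L2 = 4*12*5 = 240
Workspace area = 240*pi

240


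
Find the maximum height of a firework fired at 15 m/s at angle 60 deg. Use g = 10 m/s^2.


Given: v0 = 15 m/s, theta = 60 deg, g = 10 m/s^2
sin^2(60) = 3/4
Using H = v0^2 * sin^2(theta) / (2*g)
H = 15^2 * 3/4 / (2*10)
H = 225 * 3/4 / 20
H = 675/4 / 20
H = 135/16 m

135/16 m


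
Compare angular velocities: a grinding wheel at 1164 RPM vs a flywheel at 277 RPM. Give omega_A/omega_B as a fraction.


Given: RPM_A = 1164, RPM_B = 277
omega = 2*pi*RPM/60, so omega_A/omega_B = RPM_A / RPM_B
omega_A/omega_B = 1164 / 277
omega_A/omega_B = 1164/277

1164/277


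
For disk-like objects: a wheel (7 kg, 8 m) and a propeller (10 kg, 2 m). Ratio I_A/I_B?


Given: M1=7 kg, R1=8 m, M2=10 kg, R2=2 m
For a disk: I = (1/2)*M*R^2, so I_A/I_B = (M1*R1^2)/(M2*R2^2)
M1*R1^2 = 7*64 = 448
M2*R2^2 = 10*4 = 40
I_A/I_B = 448/40 = 56/5

56/5


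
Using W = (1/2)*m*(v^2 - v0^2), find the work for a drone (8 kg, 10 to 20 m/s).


Given: m = 8 kg, v0 = 10 m/s, v = 20 m/s
Using W = (1/2)*m*(v^2 - v0^2)
v^2 = 20^2 = 400
v0^2 = 10^2 = 100
v^2 - v0^2 = 400 - 100 = 300
W = (1/2)*8*300 = 1200 J

1200 J


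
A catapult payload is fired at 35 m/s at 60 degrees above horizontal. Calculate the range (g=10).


Given: v0 = 35 m/s, theta = 60 deg, g = 10 m/s^2
sin(2*60) = sin(120) = sqrt(3)/2
Using R = v0^2 * sin(2*theta) / g
R = 35^2 * (sqrt(3)/2) / 10
R = 1225 * sqrt(3) / 20
R = 245/4*sqrt(3) m

245/4*sqrt(3) m


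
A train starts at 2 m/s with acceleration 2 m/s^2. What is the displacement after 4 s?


Given: v0 = 2 m/s, a = 2 m/s^2, t = 4 s
Using s = v0*t + (1/2)*a*t^2
s = 2*4 + (1/2)*2*4^2
s = 8 + (1/2)*32
s = 8 + 16
s = 24

24 m


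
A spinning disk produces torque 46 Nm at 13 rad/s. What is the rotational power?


Given: tau = 46 Nm, omega = 13 rad/s
Using P = tau * omega
P = 46 * 13
P = 598 W

598 W


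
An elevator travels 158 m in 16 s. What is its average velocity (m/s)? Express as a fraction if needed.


Given: distance d = 158 m, time t = 16 s
Using v = d / t
v = 158 / 16
v = 79/8 m/s

79/8 m/s


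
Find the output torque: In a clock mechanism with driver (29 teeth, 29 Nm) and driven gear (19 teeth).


Given: N1 = 29, N2 = 19, T1 = 29 Nm
Using T2/T1 = N2/N1
T2 = T1 * N2 / N1
T2 = 29 * 19 / 29
T2 = 551 / 29
T2 = 19 Nm

19 Nm


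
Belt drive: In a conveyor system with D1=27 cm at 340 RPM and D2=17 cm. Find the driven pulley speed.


Given: D1 = 27 cm, w1 = 340 RPM, D2 = 17 cm
Using D1*w1 = D2*w2
w2 = D1*w1 / D2
w2 = 27*340 / 17
w2 = 9180 / 17
w2 = 540 RPM

540 RPM


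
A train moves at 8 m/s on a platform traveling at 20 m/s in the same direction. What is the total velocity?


Given: object velocity = 8 m/s, platform velocity = 20 m/s (same direction)
Using classical velocity addition: v_total = v_object + v_platform
v_total = 8 + 20
v_total = 28 m/s

28 m/s


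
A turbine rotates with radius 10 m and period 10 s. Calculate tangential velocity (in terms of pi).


Given: radius r = 10 m, period T = 10 s
Using v = 2*pi*r / T
v = 2*pi*10 / 10
v = 20*pi / 10
v = 2*pi m/s

2*pi m/s


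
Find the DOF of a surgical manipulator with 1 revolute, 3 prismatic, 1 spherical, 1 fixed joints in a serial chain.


Given: serial robot with 1 revolute, 3 prismatic, 1 spherical, 1 fixed joints
DOF contribution per joint type: revolute=1, prismatic=1, spherical=3, fixed=0
DOF = 1*1 + 3*1 + 1*3 + 1*0
DOF = 7

7


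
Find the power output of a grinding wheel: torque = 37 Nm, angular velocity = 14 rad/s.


Given: tau = 37 Nm, omega = 14 rad/s
Using P = tau * omega
P = 37 * 14
P = 518 W

518 W


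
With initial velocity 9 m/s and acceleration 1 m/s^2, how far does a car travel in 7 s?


Given: v0 = 9 m/s, a = 1 m/s^2, t = 7 s
Using s = v0*t + (1/2)*a*t^2
s = 9*7 + (1/2)*1*7^2
s = 63 + (1/2)*49
s = 63 + 49/2
s = 175/2

175/2 m


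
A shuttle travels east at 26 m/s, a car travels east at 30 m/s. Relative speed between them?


Given: v_A = 26 m/s east, v_B = 30 m/s east
Both move in the same direction; relative speed = |v_A - v_B|
|26 - 30| = |-4|
= 4 m/s

4 m/s


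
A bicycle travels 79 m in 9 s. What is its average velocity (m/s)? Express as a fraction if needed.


Given: distance d = 79 m, time t = 9 s
Using v = d / t
v = 79 / 9
v = 79/9 m/s

79/9 m/s


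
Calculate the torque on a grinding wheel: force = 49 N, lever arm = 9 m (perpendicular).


Given: F = 49 N, r = 9 m, angle = 90 deg (perpendicular)
Using tau = F * r * sin(90)
sin(90) = 1
tau = 49 * 9 * 1
tau = 441 Nm

441 Nm


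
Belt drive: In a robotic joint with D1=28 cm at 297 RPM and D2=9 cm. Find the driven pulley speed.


Given: D1 = 28 cm, w1 = 297 RPM, D2 = 9 cm
Using D1*w1 = D2*w2
w2 = D1*w1 / D2
w2 = 28*297 / 9
w2 = 8316 / 9
w2 = 924 RPM

924 RPM


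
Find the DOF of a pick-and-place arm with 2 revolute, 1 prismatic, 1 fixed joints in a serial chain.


Given: serial robot with 2 revolute, 1 prismatic, 1 fixed joints
DOF contribution per joint type: revolute=1, prismatic=1, spherical=3, fixed=0
DOF = 2*1 + 1*1 + 1*0
DOF = 3

3


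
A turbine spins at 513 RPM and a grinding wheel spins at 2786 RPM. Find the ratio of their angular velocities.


Given: RPM_A = 513, RPM_B = 2786
omega = 2*pi*RPM/60, so omega_A/omega_B = RPM_A / RPM_B
omega_A/omega_B = 513 / 2786
omega_A/omega_B = 513/2786

513/2786


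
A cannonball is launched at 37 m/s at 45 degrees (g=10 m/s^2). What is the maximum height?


Given: v0 = 37 m/s, theta = 45 deg, g = 10 m/s^2
sin^2(45) = 1/2
Using H = v0^2 * sin^2(theta) / (2*g)
H = 37^2 * 1/2 / (2*10)
H = 1369 * 1/2 / 20
H = 1369/2 / 20
H = 1369/40 m

1369/40 m


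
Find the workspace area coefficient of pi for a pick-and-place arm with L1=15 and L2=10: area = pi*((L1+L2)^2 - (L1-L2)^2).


Given: L1 = 15, L2 = 10
(L1+L2)^2 = (25)^2 = 625
(L1-L2)^2 = (5)^2 = 25
Difference = 625 - 25 = 600
This equals 4*L1*L2 = 4*15*10 = 600
Workspace area = 600*pi

600
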